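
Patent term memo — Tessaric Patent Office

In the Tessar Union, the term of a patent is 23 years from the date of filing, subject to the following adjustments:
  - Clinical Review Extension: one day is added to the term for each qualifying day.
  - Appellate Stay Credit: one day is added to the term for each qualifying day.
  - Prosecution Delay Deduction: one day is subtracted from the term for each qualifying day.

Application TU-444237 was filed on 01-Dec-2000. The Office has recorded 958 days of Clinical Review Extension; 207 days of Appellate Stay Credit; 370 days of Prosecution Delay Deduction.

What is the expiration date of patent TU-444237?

Base term: filing date + 23 years → 1 December 2023.
Clinical Review Extension: +958 days → 16 July 2026.
Appellate Stay Credit: +207 days → 8 February 2027.
Prosecution Delay Deduction: −370 days → 3 February 2026.

February 3, 2026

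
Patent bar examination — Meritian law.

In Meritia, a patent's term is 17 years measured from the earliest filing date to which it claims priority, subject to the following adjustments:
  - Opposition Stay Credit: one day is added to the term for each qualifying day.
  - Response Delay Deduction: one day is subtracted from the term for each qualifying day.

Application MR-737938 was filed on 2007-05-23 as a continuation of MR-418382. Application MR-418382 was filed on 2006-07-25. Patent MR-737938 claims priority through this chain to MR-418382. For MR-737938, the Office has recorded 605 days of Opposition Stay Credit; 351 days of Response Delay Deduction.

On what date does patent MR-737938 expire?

April 4, 2024

Earliest priority filing: 25 July 2006.
Base term: 25 July 2006 + 17 years → 25 July 2023.
Opposition Stay Credit: +605 days → 21 March 2025.
Response Delay Deduction: −351 days → 4 April 2024.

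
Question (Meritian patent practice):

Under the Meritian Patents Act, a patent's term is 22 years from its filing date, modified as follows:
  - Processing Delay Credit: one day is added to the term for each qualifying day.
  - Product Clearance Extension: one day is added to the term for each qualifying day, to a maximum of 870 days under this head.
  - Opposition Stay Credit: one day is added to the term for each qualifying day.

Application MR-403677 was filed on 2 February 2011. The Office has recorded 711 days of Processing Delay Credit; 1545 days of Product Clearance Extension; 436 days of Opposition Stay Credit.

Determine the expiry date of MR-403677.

Base term: filing date + 22 years → 2 February 2033.
Processing Delay Credit: +711 days → 14 January 2035.
Product Clearance Extension: 1545 days claimed exceeds the 870-day cap, so +870 days → 2 June 2037.
Opposition Stay Credit: +436 days → 12 August 2038.

August 12, 2038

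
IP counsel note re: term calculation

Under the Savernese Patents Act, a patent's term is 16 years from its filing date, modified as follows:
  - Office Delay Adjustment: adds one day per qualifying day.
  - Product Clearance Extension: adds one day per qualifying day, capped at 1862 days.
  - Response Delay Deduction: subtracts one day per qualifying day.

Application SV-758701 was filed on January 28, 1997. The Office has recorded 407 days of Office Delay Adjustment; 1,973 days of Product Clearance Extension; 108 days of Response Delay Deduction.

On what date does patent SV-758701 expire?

December 29, 2018

Base term: filing date + 16 years → 28 January 2013.
Office Delay Adjustment: +407 days → 11 March 2014.
Product Clearance Extension: 1973 days claimed exceeds the 1862-day cap, so +1862 days → 16 April 2019.
Response Delay Deduction: −108 days → 29 December 2018.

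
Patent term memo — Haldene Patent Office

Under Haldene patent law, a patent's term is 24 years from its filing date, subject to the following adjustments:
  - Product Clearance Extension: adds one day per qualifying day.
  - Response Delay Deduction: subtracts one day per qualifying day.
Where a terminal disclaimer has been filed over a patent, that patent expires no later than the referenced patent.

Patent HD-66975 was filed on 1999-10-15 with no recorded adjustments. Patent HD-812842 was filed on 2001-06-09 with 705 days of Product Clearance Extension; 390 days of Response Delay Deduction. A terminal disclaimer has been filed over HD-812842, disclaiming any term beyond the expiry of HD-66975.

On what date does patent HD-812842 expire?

2023-10-15

Natural term of HD-812842:
  Base: filing + 24 years → 9 June 2025.
  Product Clearance Extension: +705 days → 15 May 2027.
  Response Delay Deduction: −390 days → 20 April 2026.
Expiry of referenced patent HD-66975:
  Base: filing + 24 years → 15 October 2023.
Terminal disclaimer: HD-812842 expires on the earlier of 20 April 2026 and 15 October 2023.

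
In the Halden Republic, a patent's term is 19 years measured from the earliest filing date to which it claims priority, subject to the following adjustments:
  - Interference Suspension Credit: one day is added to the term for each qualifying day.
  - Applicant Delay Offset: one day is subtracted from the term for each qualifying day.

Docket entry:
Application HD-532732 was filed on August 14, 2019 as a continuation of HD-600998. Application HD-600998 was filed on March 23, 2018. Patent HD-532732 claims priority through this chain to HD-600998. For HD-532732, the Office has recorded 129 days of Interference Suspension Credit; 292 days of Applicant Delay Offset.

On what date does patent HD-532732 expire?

October 11, 2036

Earliest priority filing: 23 March 2018.
Base term: 23 March 2018 + 19 years → 23 March 2037.
Interference Suspension Credit: +129 days → 30 July 2037.
Applicant Delay Offset: −292 days → 11 October 2036.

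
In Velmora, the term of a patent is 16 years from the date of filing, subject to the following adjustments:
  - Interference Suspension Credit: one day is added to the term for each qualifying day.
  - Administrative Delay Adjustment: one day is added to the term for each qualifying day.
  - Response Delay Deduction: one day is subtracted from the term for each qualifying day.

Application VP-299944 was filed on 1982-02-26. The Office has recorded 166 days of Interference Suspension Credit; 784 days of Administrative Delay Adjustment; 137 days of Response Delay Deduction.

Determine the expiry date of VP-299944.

May 19, 2000

Base term: filing date + 16 years → 26 February 1998.
Interference Suspension Credit: +166 days → 11 August 1998.
Administrative Delay Adjustment: +784 days → 3 October 2000.
Response Delay Deduction: −137 days → 19 May 2000.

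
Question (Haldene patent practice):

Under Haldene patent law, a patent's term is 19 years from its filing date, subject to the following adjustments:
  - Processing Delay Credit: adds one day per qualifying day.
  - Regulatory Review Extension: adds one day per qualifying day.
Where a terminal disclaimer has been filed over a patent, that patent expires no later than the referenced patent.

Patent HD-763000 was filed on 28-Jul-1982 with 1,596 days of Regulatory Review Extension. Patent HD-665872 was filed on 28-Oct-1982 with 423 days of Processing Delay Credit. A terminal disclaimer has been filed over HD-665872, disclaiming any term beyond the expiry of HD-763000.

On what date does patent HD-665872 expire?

Natural term of HD-665872:
  Base: filing + 19 years → 28 October 2001.
  Processing Delay Credit: +423 days → 25 December 2002.
Expiry of referenced patent HD-763000:
  Base: filing + 19 years → 28 July 2001.
  Regulatory Review Extension: +1596 days → 10 December 2005.
Terminal disclaimer: HD-665872 expires on the earlier of 25 December 2002 and 10 December 2005.

December 25, 2002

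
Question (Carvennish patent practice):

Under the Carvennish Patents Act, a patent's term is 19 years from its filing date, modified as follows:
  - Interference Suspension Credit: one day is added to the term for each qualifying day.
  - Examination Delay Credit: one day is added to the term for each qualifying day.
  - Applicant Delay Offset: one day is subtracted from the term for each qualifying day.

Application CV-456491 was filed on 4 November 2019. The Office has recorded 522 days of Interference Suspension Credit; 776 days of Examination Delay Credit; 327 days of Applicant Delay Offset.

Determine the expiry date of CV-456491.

July 2, 2041

Base term: filing date + 19 years → 4 November 2038.
Interference Suspension Credit: +522 days → 9 April 2040.
Examination Delay Credit: +776 days → 25 May 2042.
Applicant Delay Offset: −327 days → 2 July 2041.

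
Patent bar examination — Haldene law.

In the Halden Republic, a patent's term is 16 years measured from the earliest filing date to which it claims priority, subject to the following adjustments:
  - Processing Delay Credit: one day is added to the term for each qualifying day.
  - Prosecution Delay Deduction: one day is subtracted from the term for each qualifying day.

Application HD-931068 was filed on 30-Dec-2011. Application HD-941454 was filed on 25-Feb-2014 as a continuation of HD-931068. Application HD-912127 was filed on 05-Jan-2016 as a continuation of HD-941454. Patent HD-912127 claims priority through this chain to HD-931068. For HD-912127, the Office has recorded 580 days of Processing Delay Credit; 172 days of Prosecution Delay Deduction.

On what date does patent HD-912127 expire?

February 10, 2029

Earliest priority filing: 30 December 2011.
Base term: 30 December 2011 + 16 years → 30 December 2027.
Processing Delay Credit: +580 days → 1 August 2029.
Prosecution Delay Deduction: −172 days → 10 February 2029.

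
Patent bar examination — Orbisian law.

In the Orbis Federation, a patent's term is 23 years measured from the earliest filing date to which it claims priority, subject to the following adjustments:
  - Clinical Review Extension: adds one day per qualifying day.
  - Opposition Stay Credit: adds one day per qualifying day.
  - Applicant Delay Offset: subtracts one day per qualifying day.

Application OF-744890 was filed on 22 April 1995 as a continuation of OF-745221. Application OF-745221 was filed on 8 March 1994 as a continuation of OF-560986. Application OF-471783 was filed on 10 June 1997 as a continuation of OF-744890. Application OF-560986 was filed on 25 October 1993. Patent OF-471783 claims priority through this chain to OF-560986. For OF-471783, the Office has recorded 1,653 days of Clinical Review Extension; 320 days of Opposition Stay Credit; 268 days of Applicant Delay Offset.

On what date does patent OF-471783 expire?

Earliest priority filing: 25 October 1993.
Base term: 25 October 1993 + 23 years → 25 October 2016.
Clinical Review Extension: +1653 days → 5 May 2021.
Opposition Stay Credit: +320 days → 21 March 2022.
Applicant Delay Offset: −268 days → 26 June 2021.

June 26, 2021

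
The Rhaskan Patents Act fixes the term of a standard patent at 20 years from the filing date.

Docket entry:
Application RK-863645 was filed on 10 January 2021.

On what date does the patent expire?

2041-01-10

Filing date + 20 years → 10 January 2041.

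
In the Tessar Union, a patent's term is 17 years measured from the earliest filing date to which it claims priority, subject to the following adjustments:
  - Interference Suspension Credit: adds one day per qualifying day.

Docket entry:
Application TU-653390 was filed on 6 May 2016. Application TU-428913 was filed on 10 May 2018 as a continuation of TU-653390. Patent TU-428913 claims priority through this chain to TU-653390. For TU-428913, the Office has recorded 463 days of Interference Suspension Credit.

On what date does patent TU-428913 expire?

Earliest priority filing: 6 May 2016.
Base term: 6 May 2016 + 17 years → 6 May 2033.
Interference Suspension Credit: +463 days → 12 August 2034.

August 12, 2034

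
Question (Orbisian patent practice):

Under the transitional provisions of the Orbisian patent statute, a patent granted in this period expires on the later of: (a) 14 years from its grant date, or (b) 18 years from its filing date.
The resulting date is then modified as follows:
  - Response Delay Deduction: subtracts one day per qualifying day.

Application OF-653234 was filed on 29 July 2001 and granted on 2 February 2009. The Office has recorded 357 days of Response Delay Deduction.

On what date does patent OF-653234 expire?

2022-02-10

(a) grant + 14 years → 2 February 2023.
(b) filing + 18 years → 29 July 2019.
Later of the two: 2 February 2023.
Response Delay Deduction: −357 days → 10 February 2022.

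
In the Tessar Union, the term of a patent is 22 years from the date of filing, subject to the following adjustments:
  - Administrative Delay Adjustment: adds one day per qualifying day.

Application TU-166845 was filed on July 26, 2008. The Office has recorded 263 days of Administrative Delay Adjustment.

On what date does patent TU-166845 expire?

Base term: filing date + 22 years → 26 July 2030.
Administrative Delay Adjustment: +263 days → 15 April 2031.

April 15, 2031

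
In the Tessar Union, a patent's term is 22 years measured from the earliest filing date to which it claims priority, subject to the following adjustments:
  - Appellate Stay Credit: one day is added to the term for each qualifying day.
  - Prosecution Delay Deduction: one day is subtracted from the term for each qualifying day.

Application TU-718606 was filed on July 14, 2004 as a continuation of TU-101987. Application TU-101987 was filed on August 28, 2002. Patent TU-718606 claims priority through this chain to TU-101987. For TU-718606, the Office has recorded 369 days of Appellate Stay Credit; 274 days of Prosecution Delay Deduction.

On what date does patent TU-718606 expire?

Earliest priority filing: 28 August 2002.
Base term: 28 August 2002 + 22 years → 28 August 2024.
Appellate Stay Credit: +369 days → 1 September 2025.
Prosecution Delay Deduction: −274 days → 1 December 2024.

2024-12-01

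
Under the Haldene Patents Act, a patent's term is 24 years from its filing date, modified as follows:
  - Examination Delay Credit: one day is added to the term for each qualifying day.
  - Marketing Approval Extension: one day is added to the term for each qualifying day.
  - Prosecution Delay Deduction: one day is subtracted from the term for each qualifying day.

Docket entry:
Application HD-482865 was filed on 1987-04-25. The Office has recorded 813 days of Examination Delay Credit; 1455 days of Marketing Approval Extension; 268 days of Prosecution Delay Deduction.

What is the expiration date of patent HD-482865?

October 15, 2016

Base term: filing date + 24 years → 25 April 2011.
Examination Delay Credit: +813 days → 16 July 2013.
Marketing Approval Extension: +1455 days → 10 July 2017.
Prosecution Delay Deduction: −268 days → 15 October 2016.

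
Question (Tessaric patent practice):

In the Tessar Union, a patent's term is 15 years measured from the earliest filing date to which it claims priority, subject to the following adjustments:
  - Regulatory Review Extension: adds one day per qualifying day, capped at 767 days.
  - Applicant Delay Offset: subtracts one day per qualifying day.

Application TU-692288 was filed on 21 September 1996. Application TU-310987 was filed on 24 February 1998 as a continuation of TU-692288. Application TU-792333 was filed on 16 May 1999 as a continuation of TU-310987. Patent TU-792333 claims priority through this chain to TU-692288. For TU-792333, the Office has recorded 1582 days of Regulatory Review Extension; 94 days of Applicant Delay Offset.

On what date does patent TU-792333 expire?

July 25, 2013

Earliest priority filing: 21 September 1996.
Base term: 21 September 1996 + 15 years → 21 September 2011.
Regulatory Review Extension: 1582 days claimed exceeds the 767-day cap, so +767 days → 27 October 2013.
Applicant Delay Offset: −94 days → 25 July 2013.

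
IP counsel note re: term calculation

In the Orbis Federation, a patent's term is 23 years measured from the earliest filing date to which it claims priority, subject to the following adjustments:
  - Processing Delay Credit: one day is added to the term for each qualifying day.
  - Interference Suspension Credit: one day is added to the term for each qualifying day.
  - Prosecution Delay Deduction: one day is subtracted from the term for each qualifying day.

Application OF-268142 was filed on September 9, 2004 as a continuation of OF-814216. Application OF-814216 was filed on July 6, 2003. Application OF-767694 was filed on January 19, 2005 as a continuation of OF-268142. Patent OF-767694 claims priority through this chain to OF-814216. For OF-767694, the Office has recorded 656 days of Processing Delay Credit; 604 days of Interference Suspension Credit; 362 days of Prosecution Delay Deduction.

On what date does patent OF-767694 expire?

Earliest priority filing: 6 July 2003.
Base term: 6 July 2003 + 23 years → 6 July 2026.
Processing Delay Credit: +656 days → 22 April 2028.
Interference Suspension Credit: +604 days → 17 December 2029.
Prosecution Delay Deduction: −362 days → 20 December 2028.

December 20, 2028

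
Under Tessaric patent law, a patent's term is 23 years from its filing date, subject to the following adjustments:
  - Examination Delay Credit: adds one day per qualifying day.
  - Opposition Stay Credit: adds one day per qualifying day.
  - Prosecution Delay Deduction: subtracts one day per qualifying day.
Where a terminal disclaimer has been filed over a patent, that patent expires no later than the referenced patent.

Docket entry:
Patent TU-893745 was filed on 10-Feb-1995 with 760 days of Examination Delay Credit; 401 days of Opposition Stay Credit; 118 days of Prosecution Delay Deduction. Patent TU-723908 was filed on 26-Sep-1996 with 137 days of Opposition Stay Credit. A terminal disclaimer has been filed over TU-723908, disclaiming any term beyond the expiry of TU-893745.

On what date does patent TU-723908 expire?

February 10, 2020

Natural term of TU-723908:
  Base: filing + 23 years → 26 September 2019.
  Opposition Stay Credit: +137 days → 10 February 2020.
Expiry of referenced patent TU-893745:
  Base: filing + 23 years → 10 February 2018.
  Examination Delay Credit: +760 days → 11 March 2020.
  Opposition Stay Credit: +401 days → 16 April 2021.
  Prosecution Delay Deduction: −118 days → 19 December 2020.
Terminal disclaimer: TU-723908 expires on the earlier of 10 February 2020 and 19 December 2020.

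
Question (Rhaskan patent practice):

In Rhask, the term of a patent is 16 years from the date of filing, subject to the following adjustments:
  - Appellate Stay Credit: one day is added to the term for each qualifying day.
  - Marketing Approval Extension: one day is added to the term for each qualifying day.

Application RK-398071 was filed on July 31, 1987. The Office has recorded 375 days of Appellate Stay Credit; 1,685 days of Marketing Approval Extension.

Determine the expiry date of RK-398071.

Base term: filing date + 16 years → 31 July 2003.
Appellate Stay Credit: +375 days → 9 August 2004.
Marketing Approval Extension: +1685 days → 21 March 2009.

March 21, 2009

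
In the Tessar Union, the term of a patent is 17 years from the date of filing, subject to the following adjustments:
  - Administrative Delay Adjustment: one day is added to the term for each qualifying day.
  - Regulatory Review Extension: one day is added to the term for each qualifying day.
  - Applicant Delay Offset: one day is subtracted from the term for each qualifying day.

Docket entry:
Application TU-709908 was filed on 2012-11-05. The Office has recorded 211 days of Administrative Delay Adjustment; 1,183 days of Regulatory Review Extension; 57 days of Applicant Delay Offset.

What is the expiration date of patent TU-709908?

Base term: filing date + 17 years → 5 November 2029.
Administrative Delay Adjustment: +211 days → 4 June 2030.
Regulatory Review Extension: +1183 days → 30 August 2033.
Applicant Delay Offset: −57 days → 4 July 2033.

2033-07-04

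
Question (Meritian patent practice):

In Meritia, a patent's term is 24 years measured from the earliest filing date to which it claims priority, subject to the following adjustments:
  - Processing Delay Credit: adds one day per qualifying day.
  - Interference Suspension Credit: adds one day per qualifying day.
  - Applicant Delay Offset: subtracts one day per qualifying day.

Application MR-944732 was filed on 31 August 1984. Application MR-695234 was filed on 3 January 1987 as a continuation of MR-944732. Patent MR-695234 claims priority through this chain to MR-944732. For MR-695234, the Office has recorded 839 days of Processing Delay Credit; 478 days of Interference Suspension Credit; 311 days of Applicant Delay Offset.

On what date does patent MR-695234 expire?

June 3, 2011

Earliest priority filing: 31 August 1984.
Base term: 31 August 1984 + 24 years → 31 August 2008.
Processing Delay Credit: +839 days → 18 December 2010.
Interference Suspension Credit: +478 days → 9 April 2012.
Applicant Delay Offset: −311 days → 3 June 2011.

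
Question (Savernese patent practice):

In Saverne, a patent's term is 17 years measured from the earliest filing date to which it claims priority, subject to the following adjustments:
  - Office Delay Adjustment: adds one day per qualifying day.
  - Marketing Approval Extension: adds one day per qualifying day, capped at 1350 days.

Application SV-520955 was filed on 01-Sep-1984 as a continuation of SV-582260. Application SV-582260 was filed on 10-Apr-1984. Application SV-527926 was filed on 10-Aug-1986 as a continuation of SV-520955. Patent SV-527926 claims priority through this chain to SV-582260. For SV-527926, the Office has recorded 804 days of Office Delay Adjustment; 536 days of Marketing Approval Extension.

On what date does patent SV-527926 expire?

Earliest priority filing: 10 April 1984.
Base term: 10 April 1984 + 17 years → 10 April 2001.
Office Delay Adjustment: +804 days → 23 June 2003.
Marketing Approval Extension: 536 days (within the 1350-day cap) → +536 days → 10 December 2004.

December 10, 2004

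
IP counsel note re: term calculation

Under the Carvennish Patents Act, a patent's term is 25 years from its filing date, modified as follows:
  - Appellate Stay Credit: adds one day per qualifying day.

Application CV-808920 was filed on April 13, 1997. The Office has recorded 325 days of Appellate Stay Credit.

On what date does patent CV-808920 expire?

2023-03-04

Base term: filing date + 25 years → 13 April 2022.
Appellate Stay Credit: +325 days → 4 March 2023.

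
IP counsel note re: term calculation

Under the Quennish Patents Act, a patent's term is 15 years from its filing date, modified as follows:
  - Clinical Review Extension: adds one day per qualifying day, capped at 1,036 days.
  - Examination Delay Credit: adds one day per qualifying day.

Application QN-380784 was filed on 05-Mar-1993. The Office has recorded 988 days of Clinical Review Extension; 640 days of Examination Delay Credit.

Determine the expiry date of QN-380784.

Base term: filing date + 15 years → 5 March 2008.
Clinical Review Extension: 988 days (within the 1036-day cap) → +988 days → 18 November 2010.
Examination Delay Credit: +640 days → 19 August 2012.

August 19, 2012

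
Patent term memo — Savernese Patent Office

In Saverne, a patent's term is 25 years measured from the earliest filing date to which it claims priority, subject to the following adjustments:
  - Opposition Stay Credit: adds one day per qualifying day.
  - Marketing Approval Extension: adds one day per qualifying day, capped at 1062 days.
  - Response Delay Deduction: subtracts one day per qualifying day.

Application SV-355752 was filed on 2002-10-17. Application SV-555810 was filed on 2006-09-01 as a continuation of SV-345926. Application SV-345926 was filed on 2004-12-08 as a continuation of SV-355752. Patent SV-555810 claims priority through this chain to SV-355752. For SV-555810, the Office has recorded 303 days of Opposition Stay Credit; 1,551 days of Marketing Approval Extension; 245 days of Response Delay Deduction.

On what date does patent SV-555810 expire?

Earliest priority filing: 17 October 2002.
Base term: 17 October 2002 + 25 years → 17 October 2027.
Opposition Stay Credit: +303 days → 15 August 2028.
Marketing Approval Extension: 1551 days claimed exceeds the 1062-day cap, so +1062 days → 13 July 2031.
Response Delay Deduction: −245 days → 10 November 2030.

2030-11-10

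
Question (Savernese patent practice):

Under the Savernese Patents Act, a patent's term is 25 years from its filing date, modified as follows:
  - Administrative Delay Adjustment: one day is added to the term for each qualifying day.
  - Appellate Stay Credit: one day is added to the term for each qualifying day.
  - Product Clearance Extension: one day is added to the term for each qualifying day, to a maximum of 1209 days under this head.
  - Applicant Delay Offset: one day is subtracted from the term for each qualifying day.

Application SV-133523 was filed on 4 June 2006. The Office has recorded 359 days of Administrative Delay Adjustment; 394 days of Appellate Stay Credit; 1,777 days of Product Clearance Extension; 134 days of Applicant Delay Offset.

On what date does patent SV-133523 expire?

Base term: filing date + 25 years → 4 June 2031.
Administrative Delay Adjustment: +359 days → 28 May 2032.
Appellate Stay Credit: +394 days → 26 June 2033.
Product Clearance Extension: 1777 days claimed exceeds the 1209-day cap, so +1209 days → 17 October 2036.
Applicant Delay Offset: −134 days → 5 June 2036.

2036-06-05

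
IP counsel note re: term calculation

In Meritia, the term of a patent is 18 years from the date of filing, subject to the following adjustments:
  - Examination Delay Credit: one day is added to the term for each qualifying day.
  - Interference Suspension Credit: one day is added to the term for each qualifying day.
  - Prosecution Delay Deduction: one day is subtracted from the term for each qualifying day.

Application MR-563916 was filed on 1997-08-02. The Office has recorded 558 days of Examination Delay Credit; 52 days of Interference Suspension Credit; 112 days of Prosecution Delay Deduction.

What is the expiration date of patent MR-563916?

2016-12-12

Base term: filing date + 18 years → 2 August 2015.
Examination Delay Credit: +558 days → 10 February 2017.
Interference Suspension Credit: +52 days → 3 April 2017.
Prosecution Delay Deduction: −112 days → 12 December 2016.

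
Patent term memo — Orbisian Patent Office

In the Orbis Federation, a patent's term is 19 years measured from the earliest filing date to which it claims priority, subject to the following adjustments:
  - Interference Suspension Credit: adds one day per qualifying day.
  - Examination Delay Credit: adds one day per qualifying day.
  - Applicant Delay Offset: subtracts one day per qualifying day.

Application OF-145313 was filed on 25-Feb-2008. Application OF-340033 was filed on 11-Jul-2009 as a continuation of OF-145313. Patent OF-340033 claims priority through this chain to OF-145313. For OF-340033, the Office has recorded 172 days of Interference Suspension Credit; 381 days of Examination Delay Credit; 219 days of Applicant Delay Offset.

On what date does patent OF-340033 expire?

January 25, 2028

Earliest priority filing: 25 February 2008.
Base term: 25 February 2008 + 19 years → 25 February 2027.
Interference Suspension Credit: +172 days → 16 August 2027.
Examination Delay Credit: +381 days → 31 August 2028.
Applicant Delay Offset: −219 days → 25 January 2028.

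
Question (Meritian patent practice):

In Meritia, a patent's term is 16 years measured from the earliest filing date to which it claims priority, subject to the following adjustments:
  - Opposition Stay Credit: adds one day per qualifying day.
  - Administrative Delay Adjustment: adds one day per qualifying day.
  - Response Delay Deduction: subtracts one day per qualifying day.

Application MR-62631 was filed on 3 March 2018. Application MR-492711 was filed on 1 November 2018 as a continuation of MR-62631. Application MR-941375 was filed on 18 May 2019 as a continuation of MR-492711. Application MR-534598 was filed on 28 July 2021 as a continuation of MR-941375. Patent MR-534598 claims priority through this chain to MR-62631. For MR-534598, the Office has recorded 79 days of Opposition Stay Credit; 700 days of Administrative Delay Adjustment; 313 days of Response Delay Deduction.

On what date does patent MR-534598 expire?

Earliest priority filing: 3 March 2018.
Base term: 3 March 2018 + 16 years → 3 March 2034.
Opposition Stay Credit: +79 days → 21 May 2034.
Administrative Delay Adjustment: +700 days → 20 April 2036.
Response Delay Deduction: −313 days → 12 June 2035.

2035-06-12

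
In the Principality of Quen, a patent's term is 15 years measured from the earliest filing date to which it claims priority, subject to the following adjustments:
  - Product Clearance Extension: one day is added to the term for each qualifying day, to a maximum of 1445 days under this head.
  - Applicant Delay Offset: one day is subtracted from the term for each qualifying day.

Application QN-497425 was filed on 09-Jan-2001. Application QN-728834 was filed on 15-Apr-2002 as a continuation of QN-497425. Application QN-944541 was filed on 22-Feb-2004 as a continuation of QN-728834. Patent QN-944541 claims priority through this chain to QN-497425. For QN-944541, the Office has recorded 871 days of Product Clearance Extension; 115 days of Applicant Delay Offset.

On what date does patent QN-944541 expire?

2018-02-03

Earliest priority filing: 9 January 2001.
Base term: 9 January 2001 + 15 years → 9 January 2016.
Product Clearance Extension: 871 days (within the 1445-day cap) → +871 days → 29 May 2018.
Applicant Delay Offset: −115 days → 3 February 2018.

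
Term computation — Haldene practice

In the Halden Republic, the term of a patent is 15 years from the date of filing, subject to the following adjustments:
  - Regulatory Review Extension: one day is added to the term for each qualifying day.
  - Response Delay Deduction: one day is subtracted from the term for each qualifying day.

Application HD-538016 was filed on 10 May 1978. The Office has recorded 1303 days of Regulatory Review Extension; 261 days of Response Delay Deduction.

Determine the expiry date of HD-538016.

Base term: filing date + 15 years → 10 May 1993.
Regulatory Review Extension: +1303 days → 3 December 1996.
Response Delay Deduction: −261 days → 17 March 1996.

March 17, 1996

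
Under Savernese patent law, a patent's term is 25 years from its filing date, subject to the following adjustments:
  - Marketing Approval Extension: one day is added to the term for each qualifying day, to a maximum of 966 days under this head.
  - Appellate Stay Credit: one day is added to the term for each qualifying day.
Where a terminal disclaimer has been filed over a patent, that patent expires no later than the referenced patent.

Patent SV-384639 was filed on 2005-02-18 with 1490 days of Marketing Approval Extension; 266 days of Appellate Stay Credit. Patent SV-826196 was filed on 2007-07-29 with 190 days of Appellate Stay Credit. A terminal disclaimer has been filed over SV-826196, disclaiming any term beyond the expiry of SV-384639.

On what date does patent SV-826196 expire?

Natural term of SV-826196:
  Base: filing + 25 years → 29 July 2032.
  Appellate Stay Credit: +190 days → 4 February 2033.
Expiry of referenced patent SV-384639:
  Base: filing + 25 years → 18 February 2030.
  Marketing Approval Extension: 1490 days claimed exceeds the 966-day cap, so +966 days → 11 October 2032.
  Appellate Stay Credit: +266 days → 4 July 2033.
Terminal disclaimer: SV-826196 expires on the earlier of 4 February 2033 and 4 July 2033.

2033-02-04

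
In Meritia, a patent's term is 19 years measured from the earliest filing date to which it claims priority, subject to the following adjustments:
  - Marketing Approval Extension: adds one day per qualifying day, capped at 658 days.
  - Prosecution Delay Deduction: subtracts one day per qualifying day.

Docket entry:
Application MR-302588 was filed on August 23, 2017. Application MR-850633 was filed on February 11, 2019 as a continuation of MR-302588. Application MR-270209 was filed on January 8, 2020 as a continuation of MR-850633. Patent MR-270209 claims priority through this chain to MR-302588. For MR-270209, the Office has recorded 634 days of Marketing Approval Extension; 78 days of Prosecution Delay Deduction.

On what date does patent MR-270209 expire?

2038-03-02

Earliest priority filing: 23 August 2017.
Base term: 23 August 2017 + 19 years → 23 August 2036.
Marketing Approval Extension: 634 days (within the 658-day cap) → +634 days → 19 May 2038.
Prosecution Delay Deduction: −78 days → 2 March 2038.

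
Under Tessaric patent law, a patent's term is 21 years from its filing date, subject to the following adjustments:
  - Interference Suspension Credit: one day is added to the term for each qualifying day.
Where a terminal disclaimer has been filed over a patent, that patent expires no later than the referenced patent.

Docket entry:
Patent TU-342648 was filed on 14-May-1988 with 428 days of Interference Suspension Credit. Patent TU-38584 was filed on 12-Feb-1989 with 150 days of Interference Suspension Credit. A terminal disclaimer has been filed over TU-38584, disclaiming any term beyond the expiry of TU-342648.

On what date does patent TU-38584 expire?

Natural term of TU-38584:
  Base: filing + 21 years → 12 February 2010.
  Interference Suspension Credit: +150 days → 12 July 2010.
Expiry of referenced patent TU-342648:
  Base: filing + 21 years → 14 May 2009.
  Interference Suspension Credit: +428 days → 16 July 2010.
Terminal disclaimer: TU-38584 expires on the earlier of 12 July 2010 and 16 July 2010.

2010-07-12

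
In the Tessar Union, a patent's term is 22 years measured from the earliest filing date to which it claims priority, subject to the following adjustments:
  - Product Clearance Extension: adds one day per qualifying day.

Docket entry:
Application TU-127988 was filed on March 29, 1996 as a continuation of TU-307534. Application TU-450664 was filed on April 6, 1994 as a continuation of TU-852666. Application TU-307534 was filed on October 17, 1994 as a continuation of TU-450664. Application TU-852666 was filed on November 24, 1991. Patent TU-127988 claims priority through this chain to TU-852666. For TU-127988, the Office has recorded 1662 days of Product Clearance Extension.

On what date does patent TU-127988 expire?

Earliest priority filing: 24 November 1991.
Base term: 24 November 1991 + 22 years → 24 November 2013.
Product Clearance Extension: +1662 days → 13 June 2018.

June 13, 2018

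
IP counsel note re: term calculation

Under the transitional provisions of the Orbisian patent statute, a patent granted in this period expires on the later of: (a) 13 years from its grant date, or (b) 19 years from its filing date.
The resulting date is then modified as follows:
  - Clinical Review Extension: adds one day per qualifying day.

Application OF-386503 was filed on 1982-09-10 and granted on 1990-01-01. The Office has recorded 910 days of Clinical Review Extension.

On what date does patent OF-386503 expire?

(a) grant + 13 years → 1 January 2003.
(b) filing + 19 years → 10 September 2001.
Later of the two: 1 January 2003.
Clinical Review Extension: +910 days → 29 June 2005.

June 29, 2005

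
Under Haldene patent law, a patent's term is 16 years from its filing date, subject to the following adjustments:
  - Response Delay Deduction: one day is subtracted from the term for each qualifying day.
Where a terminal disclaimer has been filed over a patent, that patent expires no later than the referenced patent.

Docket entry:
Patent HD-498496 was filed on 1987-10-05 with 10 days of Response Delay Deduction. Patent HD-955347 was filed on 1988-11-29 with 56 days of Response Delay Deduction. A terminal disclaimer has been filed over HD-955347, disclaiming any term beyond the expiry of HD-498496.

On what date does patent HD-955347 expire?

2003-09-25

Natural term of HD-955347:
  Base: filing + 16 years → 29 November 2004.
  Response Delay Deduction: −56 days → 4 October 2004.
Expiry of referenced patent HD-498496:
  Base: filing + 16 years → 5 October 2003.
  Response Delay Deduction: −10 days → 25 September 2003.
Terminal disclaimer: HD-955347 expires on the earlier of 4 October 2004 and 25 September 2003.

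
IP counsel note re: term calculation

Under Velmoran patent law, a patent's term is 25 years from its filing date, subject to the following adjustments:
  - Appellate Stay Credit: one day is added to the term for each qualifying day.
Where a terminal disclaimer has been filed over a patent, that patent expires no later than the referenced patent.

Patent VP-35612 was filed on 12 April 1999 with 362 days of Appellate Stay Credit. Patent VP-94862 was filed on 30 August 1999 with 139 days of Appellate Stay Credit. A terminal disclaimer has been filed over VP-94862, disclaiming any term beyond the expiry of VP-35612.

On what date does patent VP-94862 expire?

January 16, 2025

Natural term of VP-94862:
  Base: filing + 25 years → 30 August 2024.
  Appellate Stay Credit: +139 days → 16 January 2025.
Expiry of referenced patent VP-35612:
  Base: filing + 25 years → 12 April 2024.
  Appellate Stay Credit: +362 days → 9 April 2025.
Terminal disclaimer: VP-94862 expires on the earlier of 16 January 2025 and 9 April 2025.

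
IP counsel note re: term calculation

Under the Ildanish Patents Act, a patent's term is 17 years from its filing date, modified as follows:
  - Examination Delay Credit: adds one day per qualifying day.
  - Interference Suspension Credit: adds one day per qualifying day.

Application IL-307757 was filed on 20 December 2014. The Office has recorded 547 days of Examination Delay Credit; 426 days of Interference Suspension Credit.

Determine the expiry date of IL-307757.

August 19, 2034

Base term: filing date + 17 years → 20 December 2031.
Examination Delay Credit: +547 days → 19 June 2033.
Interference Suspension Credit: +426 days → 19 August 2034.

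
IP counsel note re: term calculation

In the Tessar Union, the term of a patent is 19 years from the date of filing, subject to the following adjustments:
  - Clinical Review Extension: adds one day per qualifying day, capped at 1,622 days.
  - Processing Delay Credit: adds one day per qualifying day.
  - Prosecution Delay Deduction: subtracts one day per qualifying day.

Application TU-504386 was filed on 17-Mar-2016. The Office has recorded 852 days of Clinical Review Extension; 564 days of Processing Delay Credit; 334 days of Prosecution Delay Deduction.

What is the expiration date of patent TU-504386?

Base term: filing date + 19 years → 17 March 2035.
Clinical Review Extension: 852 days (within the 1622-day cap) → +852 days → 16 July 2037.
Processing Delay Credit: +564 days → 31 January 2039.
Prosecution Delay Deduction: −334 days → 3 March 2038.

2038-03-03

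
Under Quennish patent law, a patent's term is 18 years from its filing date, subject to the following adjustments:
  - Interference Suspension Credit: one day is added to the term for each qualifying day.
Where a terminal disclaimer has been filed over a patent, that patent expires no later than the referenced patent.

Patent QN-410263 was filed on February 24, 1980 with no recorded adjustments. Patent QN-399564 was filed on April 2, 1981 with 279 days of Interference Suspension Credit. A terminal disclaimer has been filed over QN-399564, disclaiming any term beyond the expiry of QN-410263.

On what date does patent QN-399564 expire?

1998-02-24

Natural term of QN-399564:
  Base: filing + 18 years → 2 April 1999.
  Interference Suspension Credit: +279 days → 6 January 2000.
Expiry of referenced patent QN-410263:
  Base: filing + 18 years → 24 February 1998.
Terminal disclaimer: QN-399564 expires on the earlier of 6 January 2000 and 24 February 1998.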